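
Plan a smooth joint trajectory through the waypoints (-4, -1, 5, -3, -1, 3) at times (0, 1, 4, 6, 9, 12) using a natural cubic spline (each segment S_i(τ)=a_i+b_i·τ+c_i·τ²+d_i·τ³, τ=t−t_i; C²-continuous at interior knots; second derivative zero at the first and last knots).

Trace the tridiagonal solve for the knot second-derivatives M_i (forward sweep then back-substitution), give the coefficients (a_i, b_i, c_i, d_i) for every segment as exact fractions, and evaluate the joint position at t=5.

Δ: Δ0=3, Δ1=2, Δ2=-4, Δ3=2/3, Δ4=4/3
row 1: diag=8, rhs=-6; c'=3/8, d'=-3/4
row 2: denom=10−3·3/8=71/8; d'=(-36−3·-3/4)/(71/8)=-270/71
row 3: denom=10−2·16/71=678/71; d'=(28−2·-270/71)/(678/71)=1264/339
row 4: denom=12−3·71/226=2499/226; d'=(4−3·1264/339)/(2499/226)=-232/357
back: M4=-232/357
back: M3=1264/339−71/226·-232/357=468/119
back: M2=-270/71−16/71·468/119=-558/119
back: M1=-3/4−3/8·-558/119=120/119
M: M0=0, M1=120/119, M2=-558/119, M3=468/119, M4=-232/357, M5=0
seg 0: a=-4, c=M0/2=0, d=(M1−M0)/(6·1)=20/119, b=Δ0−h0·(2M0+M1)/6=337/119
seg 1: a=-1, c=M1/2=60/119, d=(M2−M1)/(6·3)=-113/357, b=Δ1−h1·(2M1+M2)/6=397/119
seg 2: a=5, c=M2/2=-279/119, d=(M3−M2)/(6·2)=171/238, b=Δ2−h2·(2M2+M3)/6=-260/119
seg 3: a=-3, c=M3/2=234/119, d=(M4−M3)/(6·3)=-818/3213, b=Δ3−h3·(2M3+M4)/6=-50/17
seg 4: a=-1, c=M4/2=-116/357, d=(M5−M4)/(6·3)=116/3213, b=Δ4−h4·(2M4+M5)/6=236/119
t_q=5 → seg 2, τ=1; S=5+-260/119·τ+-279/119·τ²+171/238·τ³=283/238

  seg 0: a=-4 b=337/119 c=0 d=20/119
  seg 1: a=-1 b=397/119 c=60/119 d=-113/357
  seg 2: a=5 b=-260/119 c=-279/119 d=171/238
  seg 3: a=-3 b=-50/17 c=234/119 d=-818/3213
  seg 4: a=-1 b=236/119 c=-116/357 d=116/3213
S(5) = 283/238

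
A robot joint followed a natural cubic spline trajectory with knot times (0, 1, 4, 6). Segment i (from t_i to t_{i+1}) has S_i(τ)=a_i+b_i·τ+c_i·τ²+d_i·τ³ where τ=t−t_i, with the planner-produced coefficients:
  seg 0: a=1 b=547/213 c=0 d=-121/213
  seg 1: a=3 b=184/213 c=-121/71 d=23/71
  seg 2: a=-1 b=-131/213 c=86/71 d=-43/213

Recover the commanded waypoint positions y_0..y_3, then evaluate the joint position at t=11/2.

y_0=1 y_1=3 y_2=-1 y_3=1
S(11/2) = 69/568

y_0 = S_0(0) = a_0 = 1
y_1 = S_1(0) = a_1 = 3
y_2 = S_2(0) = a_2 = -1
y_3 = S_2(2) = 1
t_q=11/2 is in segment 2 (τ=3/2); S_2(τ)=69/568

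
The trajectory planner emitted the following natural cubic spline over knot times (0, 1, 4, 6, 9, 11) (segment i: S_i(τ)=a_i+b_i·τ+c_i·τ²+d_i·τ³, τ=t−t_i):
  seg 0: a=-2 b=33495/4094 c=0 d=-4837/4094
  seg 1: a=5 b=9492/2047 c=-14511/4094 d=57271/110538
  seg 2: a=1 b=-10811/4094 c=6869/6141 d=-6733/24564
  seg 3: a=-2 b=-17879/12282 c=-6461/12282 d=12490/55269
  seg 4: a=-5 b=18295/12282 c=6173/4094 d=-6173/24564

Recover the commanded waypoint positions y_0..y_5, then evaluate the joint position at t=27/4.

y_0 = S_0(0) = a_0 = -2
y_1 = S_1(0) = a_1 = 5
y_2 = S_2(0) = a_2 = 1
y_3 = S_3(0) = a_3 = -2
y_4 = S_4(0) = a_4 = -5
y_5 = S_4(2) = 2
t_q=27/4 is in segment 3 (τ=3/4); S_3(τ)=-107831/32752

y_0=-2 y_1=5 y_2=1 y_3=-2 y_4=-5 y_5=2
S(27/4) = -107831/32752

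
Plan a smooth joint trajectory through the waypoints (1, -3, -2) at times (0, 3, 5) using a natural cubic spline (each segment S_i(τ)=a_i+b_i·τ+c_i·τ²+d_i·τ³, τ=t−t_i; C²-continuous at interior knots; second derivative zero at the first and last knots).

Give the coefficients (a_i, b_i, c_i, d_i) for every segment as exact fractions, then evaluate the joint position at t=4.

Δ: Δ0=-4/3, Δ1=1/2
row 1: diag=10, rhs=11; c'=1/5, d'=11/10
back: M1=11/10
M: M0=0, M1=11/10, M2=0
seg 0: a=1, c=M0/2=0, d=(M1−M0)/(6·3)=11/180, b=Δ0−h0·(2M0+M1)/6=-113/60
seg 1: a=-3, c=M1/2=11/20, d=(M2−M1)/(6·2)=-11/120, b=Δ1−h1·(2M1+M2)/6=-7/30
t_q=4 → seg 1, τ=1; S=-3+-7/30·τ+11/20·τ²+-11/120·τ³=-111/40

  seg 0: a=1 b=-113/60 c=0 d=11/180
  seg 1: a=-3 b=-7/30 c=11/20 d=-11/120
S(4) = -111/40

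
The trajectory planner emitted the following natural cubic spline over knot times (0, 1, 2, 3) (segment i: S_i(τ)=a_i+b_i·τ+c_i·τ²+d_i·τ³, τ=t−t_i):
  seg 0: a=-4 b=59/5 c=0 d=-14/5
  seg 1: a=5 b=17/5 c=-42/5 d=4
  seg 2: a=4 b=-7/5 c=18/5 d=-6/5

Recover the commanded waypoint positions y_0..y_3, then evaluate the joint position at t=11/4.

y_0=-4 y_1=5 y_2=4 y_3=5
S(11/4) = 143/32

y_0 = S_0(0) = a_0 = -4
y_1 = S_1(0) = a_1 = 5
y_2 = S_2(0) = a_2 = 4
y_3 = S_2(1) = 5
t_q=11/4 is in segment 2 (τ=3/4); S_2(τ)=143/32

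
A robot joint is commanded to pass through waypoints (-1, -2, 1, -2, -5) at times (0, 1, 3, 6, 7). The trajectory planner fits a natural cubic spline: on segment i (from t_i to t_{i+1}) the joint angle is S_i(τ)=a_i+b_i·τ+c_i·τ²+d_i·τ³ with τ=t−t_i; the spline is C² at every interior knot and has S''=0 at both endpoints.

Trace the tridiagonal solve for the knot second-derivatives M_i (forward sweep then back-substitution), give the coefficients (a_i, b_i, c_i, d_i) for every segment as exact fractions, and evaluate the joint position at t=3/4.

Δ: Δ0=-1, Δ1=3/2, Δ2=-1, Δ3=-3
row 1: diag=6, rhs=15; c'=1/3, d'=5/2
row 2: denom=10−2·1/3=28/3; d'=(-15−2·5/2)/(28/3)=-15/7
row 3: denom=8−3·9/28=197/28; d'=(-12−3·-15/7)/(197/28)=-156/197
back: M3=-156/197
back: M2=-15/7−9/28·-156/197=-372/197
back: M1=5/2−1/3·-372/197=1233/394
M: M0=0, M1=1233/394, M2=-372/197, M3=-156/197, M4=0
seg 0: a=-1, c=M0/2=0, d=(M1−M0)/(6·1)=411/788, b=Δ0−h0·(2M0+M1)/6=-1199/788
seg 1: a=-2, c=M1/2=1233/788, d=(M2−M1)/(6·2)=-659/1576, b=Δ1−h1·(2M1+M2)/6=17/394
seg 2: a=1, c=M2/2=-186/197, d=(M3−M2)/(6·3)=12/197, b=Δ2−h2·(2M2+M3)/6=253/197
seg 3: a=-2, c=M3/2=-78/197, d=(M4−M3)/(6·1)=26/197, b=Δ3−h3·(2M3+M4)/6=-539/197
t_q=3/4 → seg 0, τ=3/4; S=-1+-1199/788·τ+0·τ²+411/788·τ³=-96887/50432

  seg 0: a=-1 b=-1199/788 c=0 d=411/788
  seg 1: a=-2 b=17/394 c=1233/788 d=-659/1576
  seg 2: a=1 b=253/197 c=-186/197 d=12/197
  seg 3: a=-2 b=-539/197 c=-78/197 d=26/197
S(3/4) = -96887/50432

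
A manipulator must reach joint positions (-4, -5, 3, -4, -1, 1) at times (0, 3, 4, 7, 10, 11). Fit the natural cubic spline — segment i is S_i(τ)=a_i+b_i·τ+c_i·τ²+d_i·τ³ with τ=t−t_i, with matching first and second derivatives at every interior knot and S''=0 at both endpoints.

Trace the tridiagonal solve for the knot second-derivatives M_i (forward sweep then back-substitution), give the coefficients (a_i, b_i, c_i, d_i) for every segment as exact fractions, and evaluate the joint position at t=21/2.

Δ: Δ0=-1/3, Δ1=8, Δ2=-7/3, Δ3=1, Δ4=2
row 1: diag=8, rhs=50; c'=1/8, d'=25/4
row 2: denom=8−1·1/8=63/8; d'=(-62−1·25/4)/(63/8)=-26/3
row 3: denom=12−3·8/21=76/7; d'=(20−3·-26/3)/(76/7)=161/38
row 4: denom=8−3·21/76=545/76; d'=(6−3·161/38)/(545/76)=-102/109
back: M4=-102/109
back: M3=161/38−21/76·-102/109=490/109
back: M2=-26/3−8/21·490/109=-3394/327
back: M1=25/4−1/8·-3394/327=2468/327
M: M0=0, M1=2468/327, M2=-3394/327, M3=490/109, M4=-102/109, M5=0
seg 0: a=-4, c=M0/2=0, d=(M1−M0)/(6·3)=1234/2943, b=Δ0−h0·(2M0+M1)/6=-1343/327
seg 1: a=-5, c=M1/2=1234/327, d=(M2−M1)/(6·1)=-977/327, b=Δ1−h1·(2M1+M2)/6=2359/327
seg 2: a=3, c=M2/2=-1697/327, d=(M3−M2)/(6·3)=2432/2943, b=Δ2−h2·(2M2+M3)/6=632/109
seg 3: a=-4, c=M3/2=245/109, d=(M4−M3)/(6·3)=-296/981, b=Δ3−h3·(2M3+M4)/6=-330/109
seg 4: a=-1, c=M4/2=-51/109, d=(M5−M4)/(6·1)=17/109, b=Δ4−h4·(2M4+M5)/6=252/109
t_q=21/2 → seg 4, τ=1/2; S=-1+252/109·τ+-51/109·τ²+17/109·τ³=51/872

  seg 0: a=-4 b=-1343/327 c=0 d=1234/2943
  seg 1: a=-5 b=2359/327 c=1234/327 d=-977/327
  seg 2: a=3 b=632/109 c=-1697/327 d=2432/2943
  seg 3: a=-4 b=-330/109 c=245/109 d=-296/981
  seg 4: a=-1 b=252/109 c=-51/109 d=17/109
S(21/2) = 51/872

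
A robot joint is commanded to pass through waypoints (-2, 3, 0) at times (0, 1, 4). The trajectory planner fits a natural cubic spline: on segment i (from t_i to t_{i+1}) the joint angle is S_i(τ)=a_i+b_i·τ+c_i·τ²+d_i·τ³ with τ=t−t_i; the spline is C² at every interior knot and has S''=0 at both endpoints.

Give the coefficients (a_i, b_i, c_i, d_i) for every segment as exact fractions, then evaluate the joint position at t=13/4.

Δ: Δ0=5, Δ1=-1
row 1: diag=8, rhs=-36; c'=3/8, d'=-9/2
back: M1=-9/2
M: M0=0, M1=-9/2, M2=0
seg 0: a=-2, c=M0/2=0, d=(M1−M0)/(6·1)=-3/4, b=Δ0−h0·(2M0+M1)/6=23/4
seg 1: a=3, c=M1/2=-9/4, d=(M2−M1)/(6·3)=1/4, b=Δ1−h1·(2M1+M2)/6=7/2
t_q=13/4 → seg 1, τ=9/4; S=3+7/2·τ+-9/4·τ²+1/4·τ³=597/256

  seg 0: a=-2 b=23/4 c=0 d=-3/4
  seg 1: a=3 b=7/2 c=-9/4 d=1/4
S(13/4) = 597/256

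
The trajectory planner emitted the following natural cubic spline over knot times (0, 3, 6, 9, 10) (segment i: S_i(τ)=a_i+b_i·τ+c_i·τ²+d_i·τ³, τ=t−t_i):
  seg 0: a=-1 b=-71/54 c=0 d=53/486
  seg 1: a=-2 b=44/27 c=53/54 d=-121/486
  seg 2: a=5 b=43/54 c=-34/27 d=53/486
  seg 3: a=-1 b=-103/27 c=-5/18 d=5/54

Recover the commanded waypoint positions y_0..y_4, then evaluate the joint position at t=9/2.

y_0=-1 y_1=-2 y_2=5 y_3=-1 y_4=-5
S(9/2) = 29/16

y_0 = S_0(0) = a_0 = -1
y_1 = S_1(0) = a_1 = -2
y_2 = S_2(0) = a_2 = 5
y_3 = S_3(0) = a_3 = -1
y_4 = S_3(1) = -5
t_q=9/2 is in segment 1 (τ=3/2); S_1(τ)=29/16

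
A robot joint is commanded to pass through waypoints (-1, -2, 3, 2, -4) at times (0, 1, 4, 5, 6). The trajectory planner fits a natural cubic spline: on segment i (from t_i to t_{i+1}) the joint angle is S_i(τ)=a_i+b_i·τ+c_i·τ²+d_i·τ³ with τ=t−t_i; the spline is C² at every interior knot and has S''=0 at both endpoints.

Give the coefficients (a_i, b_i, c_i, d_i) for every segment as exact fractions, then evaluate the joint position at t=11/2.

Δ: Δ0=-1, Δ1=5/3, Δ2=-1, Δ3=-6
row 1: diag=8, rhs=16; c'=3/8, d'=2
row 2: denom=8−3·3/8=55/8; d'=(-16−3·2)/(55/8)=-16/5
row 3: denom=4−1·8/55=212/55; d'=(-30−1·-16/5)/(212/55)=-737/106
back: M3=-737/106
back: M2=-16/5−8/55·-737/106=-116/53
back: M1=2−3/8·-116/53=299/106
M: M0=0, M1=299/106, M2=-116/53, M3=-737/106, M4=0
seg 0: a=-1, c=M0/2=0, d=(M1−M0)/(6·1)=299/636, b=Δ0−h0·(2M0+M1)/6=-935/636
seg 1: a=-2, c=M1/2=299/212, d=(M2−M1)/(6·3)=-59/212, b=Δ1−h1·(2M1+M2)/6=-19/318
seg 2: a=3, c=M2/2=-58/53, d=(M3−M2)/(6·1)=-505/636, b=Δ2−h2·(2M2+M3)/6=565/636
seg 3: a=2, c=M3/2=-737/212, d=(M4−M3)/(6·1)=737/636, b=Δ3−h3·(2M3+M4)/6=-1171/318
t_q=11/2 → seg 3, τ=1/2; S=2+-1171/318·τ+-737/212·τ²+737/636·τ³=-959/1696

  seg 0: a=-1 b=-935/636 c=0 d=299/636
  seg 1: a=-2 b=-19/318 c=299/212 d=-59/212
  seg 2: a=3 b=565/636 c=-58/53 d=-505/636
  seg 3: a=2 b=-1171/318 c=-737/212 d=737/636
S(11/2) = -959/1696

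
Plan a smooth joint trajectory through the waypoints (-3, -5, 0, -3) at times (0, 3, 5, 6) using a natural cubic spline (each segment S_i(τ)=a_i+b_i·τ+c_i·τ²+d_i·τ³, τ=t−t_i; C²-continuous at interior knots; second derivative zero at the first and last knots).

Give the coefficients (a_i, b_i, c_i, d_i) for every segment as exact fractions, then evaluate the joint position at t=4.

  seg 0: a=-3 b=-191/84 c=0 d=5/28
  seg 1: a=-5 b=107/42 c=45/28 d=-137/168
  seg 2: a=0 b=-17/21 c=-23/7 d=23/21
S(4) = -93/56

Δ: Δ0=-2/3, Δ1=5/2, Δ2=-3
row 1: diag=10, rhs=19; c'=1/5, d'=19/10
row 2: denom=6−2·1/5=28/5; d'=(-33−2·19/10)/(28/5)=-46/7
back: M2=-46/7
back: M1=19/10−1/5·-46/7=45/14
M: M0=0, M1=45/14, M2=-46/7, M3=0
seg 0: a=-3, c=M0/2=0, d=(M1−M0)/(6·3)=5/28, b=Δ0−h0·(2M0+M1)/6=-191/84
seg 1: a=-5, c=M1/2=45/28, d=(M2−M1)/(6·2)=-137/168, b=Δ1−h1·(2M1+M2)/6=107/42
seg 2: a=0, c=M2/2=-23/7, d=(M3−M2)/(6·1)=23/21, b=Δ2−h2·(2M2+M3)/6=-17/21
t_q=4 → seg 1, τ=1; S=-5+107/42·τ+45/28·τ²+-137/168·τ³=-93/56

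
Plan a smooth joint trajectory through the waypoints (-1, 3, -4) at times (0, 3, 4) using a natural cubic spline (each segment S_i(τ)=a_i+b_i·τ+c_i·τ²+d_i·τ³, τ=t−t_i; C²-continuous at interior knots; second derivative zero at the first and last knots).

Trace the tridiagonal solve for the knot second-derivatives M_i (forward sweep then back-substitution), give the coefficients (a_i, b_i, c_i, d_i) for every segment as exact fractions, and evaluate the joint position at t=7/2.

  seg 0: a=-1 b=107/24 c=0 d=-25/72
  seg 1: a=3 b=-59/12 c=-25/8 d=25/24
S(7/2) = -7/64

Δ: Δ0=4/3, Δ1=-7
row 1: diag=8, rhs=-50; c'=1/8, d'=-25/4
back: M1=-25/4
M: M0=0, M1=-25/4, M2=0
seg 0: a=-1, c=M0/2=0, d=(M1−M0)/(6·3)=-25/72, b=Δ0−h0·(2M0+M1)/6=107/24
seg 1: a=3, c=M1/2=-25/8, d=(M2−M1)/(6·1)=25/24, b=Δ1−h1·(2M1+M2)/6=-59/12
t_q=7/2 → seg 1, τ=1/2; S=3+-59/12·τ+-25/8·τ²+25/24·τ³=-7/64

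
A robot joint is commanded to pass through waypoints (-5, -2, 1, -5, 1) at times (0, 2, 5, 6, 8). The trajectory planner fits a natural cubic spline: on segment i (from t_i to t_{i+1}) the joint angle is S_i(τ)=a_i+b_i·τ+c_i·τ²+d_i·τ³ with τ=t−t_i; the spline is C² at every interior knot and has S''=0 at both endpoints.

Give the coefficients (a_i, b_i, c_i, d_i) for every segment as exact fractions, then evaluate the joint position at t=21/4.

  seg 0: a=-5 b=365/416 c=0 d=259/1664
  seg 1: a=-2 b=571/208 c=777/832 d=-97/192
  seg 2: a=1 b=-4403/832 c=-1503/416 d=2417/832
  seg 3: a=-5 b=-791/208 c=4245/832 d=-1415/1664
S(21/4) = -26807/53248

Δ: Δ0=3/2, Δ1=1, Δ2=-6, Δ3=3
row 1: diag=10, rhs=-3; c'=3/10, d'=-3/10
row 2: denom=8−3·3/10=71/10; d'=(-42−3·-3/10)/(71/10)=-411/71
row 3: denom=6−1·10/71=416/71; d'=(54−1·-411/71)/(416/71)=4245/416
back: M3=4245/416
back: M2=-411/71−10/71·4245/416=-1503/208
back: M1=-3/10−3/10·-1503/208=777/416
M: M0=0, M1=777/416, M2=-1503/208, M3=4245/416, M4=0
seg 0: a=-5, c=M0/2=0, d=(M1−M0)/(6·2)=259/1664, b=Δ0−h0·(2M0+M1)/6=365/416
seg 1: a=-2, c=M1/2=777/832, d=(M2−M1)/(6·3)=-97/192, b=Δ1−h1·(2M1+M2)/6=571/208
seg 2: a=1, c=M2/2=-1503/416, d=(M3−M2)/(6·1)=2417/832, b=Δ2−h2·(2M2+M3)/6=-4403/832
seg 3: a=-5, c=M3/2=4245/832, d=(M4−M3)/(6·2)=-1415/1664, b=Δ3−h3·(2M3+M4)/6=-791/208
t_q=21/4 → seg 2, τ=1/4; S=1+-4403/832·τ+-1503/416·τ²+2417/832·τ³=-26807/53248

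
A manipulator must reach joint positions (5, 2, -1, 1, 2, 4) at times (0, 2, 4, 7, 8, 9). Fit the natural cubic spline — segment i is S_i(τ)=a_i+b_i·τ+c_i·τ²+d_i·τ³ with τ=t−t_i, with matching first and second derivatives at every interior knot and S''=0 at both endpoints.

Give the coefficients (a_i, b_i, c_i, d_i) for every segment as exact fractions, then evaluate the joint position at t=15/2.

Δ: Δ0=-3/2, Δ1=-3/2, Δ2=2/3, Δ3=1, Δ4=2
row 1: diag=8, rhs=0; c'=1/4, d'=0
row 2: denom=10−2·1/4=19/2; d'=(13−2·0)/(19/2)=26/19
row 3: denom=8−3·6/19=134/19; d'=(2−3·26/19)/(134/19)=-20/67
row 4: denom=4−1·19/134=517/134; d'=(6−1·-20/67)/(517/134)=844/517
back: M4=844/517
back: M3=-20/67−19/134·844/517=-274/517
back: M2=26/19−6/19·-274/517=794/517
back: M1=0−1/4·794/517=-397/1034
M: M0=0, M1=-397/1034, M2=794/517, M3=-274/517, M4=844/517, M5=0
seg 0: a=5, c=M0/2=0, d=(M1−M0)/(6·2)=-397/12408, b=Δ0−h0·(2M0+M1)/6=-2128/1551
seg 1: a=2, c=M1/2=-397/2068, d=(M2−M1)/(6·2)=1985/12408, b=Δ1−h1·(2M1+M2)/6=-5447/3102
seg 2: a=-1, c=M2/2=397/517, d=(M3−M2)/(6·3)=-178/1551, b=Δ2−h2·(2M2+M3)/6=-937/1551
seg 3: a=1, c=M3/2=-137/517, d=(M4−M3)/(6·1)=559/1551, b=Δ3−h3·(2M3+M4)/6=1403/1551
seg 4: a=2, c=M4/2=422/517, d=(M5−M4)/(6·1)=-422/1551, b=Δ4−h4·(2M4+M5)/6=2258/1551
t_q=15/2 → seg 3, τ=1/2; S=1+1403/1551·τ+-137/517·τ²+559/1551·τ³=5919/4136

  seg 0: a=5 b=-2128/1551 c=0 d=-397/12408
  seg 1: a=2 b=-5447/3102 c=-397/2068 d=1985/12408
  seg 2: a=-1 b=-937/1551 c=397/517 d=-178/1551
  seg 3: a=1 b=1403/1551 c=-137/517 d=559/1551
  seg 4: a=2 b=2258/1551 c=422/517 d=-422/1551
S(15/2) = 5919/4136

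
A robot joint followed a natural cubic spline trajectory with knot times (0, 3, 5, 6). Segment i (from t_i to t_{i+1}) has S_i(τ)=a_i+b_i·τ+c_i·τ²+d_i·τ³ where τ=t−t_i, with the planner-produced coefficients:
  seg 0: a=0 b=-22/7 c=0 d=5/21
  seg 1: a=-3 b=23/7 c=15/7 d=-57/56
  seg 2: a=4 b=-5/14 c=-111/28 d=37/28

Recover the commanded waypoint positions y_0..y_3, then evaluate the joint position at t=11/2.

y_0 = S_0(0) = a_0 = 0
y_1 = S_1(0) = a_1 = -3
y_2 = S_2(0) = a_2 = 4
y_3 = S_2(1) = 1
t_q=11/2 is in segment 2 (τ=1/2); S_2(τ)=671/224

y_0=0 y_1=-3 y_2=4 y_3=1
S(11/2) = 671/224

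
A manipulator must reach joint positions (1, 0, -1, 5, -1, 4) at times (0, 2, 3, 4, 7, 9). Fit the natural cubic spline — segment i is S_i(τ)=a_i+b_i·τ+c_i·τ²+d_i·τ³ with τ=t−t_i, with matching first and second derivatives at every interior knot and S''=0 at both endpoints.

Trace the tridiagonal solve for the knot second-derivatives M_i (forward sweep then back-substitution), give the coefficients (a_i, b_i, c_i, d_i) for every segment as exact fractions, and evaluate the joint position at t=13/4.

  seg 0: a=1 b=1337/3146 c=0 d=-1455/6292
  seg 1: a=0 b=-7393/3146 c=-4365/3146 d=4306/1573
  seg 2: a=-1 b=883/286 c=21471/3146 d=-6154/1573
  seg 3: a=5 b=15731/3146 c=-15453/3146 d=104/121
  seg 4: a=-1 b=-3979/3146 c=8883/3146 d=-2961/6292
S(13/4) = 3455/25168

Δ: Δ0=-1/2, Δ1=-1, Δ2=6, Δ3=-2, Δ4=5/2
row 1: diag=6, rhs=-3; c'=1/6, d'=-1/2
row 2: denom=4−1·1/6=23/6; d'=(42−1·-1/2)/(23/6)=255/23
row 3: denom=8−1·6/23=178/23; d'=(-48−1·255/23)/(178/23)=-1359/178
row 4: denom=10−3·69/178=1573/178; d'=(27−3·-1359/178)/(1573/178)=8883/1573
back: M4=8883/1573
back: M3=-1359/178−69/178·8883/1573=-15453/1573
back: M2=255/23−6/23·-15453/1573=21471/1573
back: M1=-1/2−1/6·21471/1573=-4365/1573
M: M0=0, M1=-4365/1573, M2=21471/1573, M3=-15453/1573, M4=8883/1573, M5=0
seg 0: a=1, c=M0/2=0, d=(M1−M0)/(6·2)=-1455/6292, b=Δ0−h0·(2M0+M1)/6=1337/3146
seg 1: a=0, c=M1/2=-4365/3146, d=(M2−M1)/(6·1)=4306/1573, b=Δ1−h1·(2M1+M2)/6=-7393/3146
seg 2: a=-1, c=M2/2=21471/3146, d=(M3−M2)/(6·1)=-6154/1573, b=Δ2−h2·(2M2+M3)/6=883/286
seg 3: a=5, c=M3/2=-15453/3146, d=(M4−M3)/(6·3)=104/121, b=Δ3−h3·(2M3+M4)/6=15731/3146
seg 4: a=-1, c=M4/2=8883/3146, d=(M5−M4)/(6·2)=-2961/6292, b=Δ4−h4·(2M4+M5)/6=-3979/3146
t_q=13/4 → seg 2, τ=1/4; S=-1+883/286·τ+21471/3146·τ²+-6154/1573·τ³=3455/25168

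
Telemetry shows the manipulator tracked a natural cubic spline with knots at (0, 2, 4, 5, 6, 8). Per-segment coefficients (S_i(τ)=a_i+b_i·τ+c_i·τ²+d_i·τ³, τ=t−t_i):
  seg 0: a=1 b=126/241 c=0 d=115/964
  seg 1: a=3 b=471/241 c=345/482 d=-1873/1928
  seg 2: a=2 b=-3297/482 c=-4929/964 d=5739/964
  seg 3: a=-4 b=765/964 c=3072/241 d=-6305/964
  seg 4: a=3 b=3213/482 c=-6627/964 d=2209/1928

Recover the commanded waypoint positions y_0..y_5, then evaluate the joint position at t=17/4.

y_0 = S_0(0) = a_0 = 1
y_1 = S_1(0) = a_1 = 3
y_2 = S_2(0) = a_2 = 2
y_3 = S_3(0) = a_3 = -4
y_4 = S_4(0) = a_4 = 3
y_5 = S_4(2) = -2
t_q=17/4 is in segment 2 (τ=1/4); S_2(τ)=3911/61696

y_0=1 y_1=3 y_2=2 y_3=-4 y_4=3 y_5=-2
S(17/4) = 3911/61696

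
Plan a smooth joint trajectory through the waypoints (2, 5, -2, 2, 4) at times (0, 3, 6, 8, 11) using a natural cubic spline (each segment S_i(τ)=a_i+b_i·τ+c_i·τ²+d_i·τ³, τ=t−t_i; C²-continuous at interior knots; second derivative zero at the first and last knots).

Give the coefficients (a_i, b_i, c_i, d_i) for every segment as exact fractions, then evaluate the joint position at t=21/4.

  seg 0: a=2 b=406/177 c=0 d=-229/1593
  seg 1: a=5 b=-281/177 c=-229/177 d=185/531
  seg 2: a=-2 b=10/177 c=326/177 d=-77/177
  seg 3: a=2 b=130/59 c=-136/177 d=136/1593
S(21/4) = -4355/3776

Δ: Δ0=1, Δ1=-7/3, Δ2=2, Δ3=2/3
row 1: diag=12, rhs=-20; c'=1/4, d'=-5/3
row 2: denom=10−3·1/4=37/4; d'=(26−3·-5/3)/(37/4)=124/37
row 3: denom=10−2·8/37=354/37; d'=(-8−2·124/37)/(354/37)=-272/177
back: M3=-272/177
back: M2=124/37−8/37·-272/177=652/177
back: M1=-5/3−1/4·652/177=-458/177
M: M0=0, M1=-458/177, M2=652/177, M3=-272/177, M4=0
seg 0: a=2, c=M0/2=0, d=(M1−M0)/(6·3)=-229/1593, b=Δ0−h0·(2M0+M1)/6=406/177
seg 1: a=5, c=M1/2=-229/177, d=(M2−M1)/(6·3)=185/531, b=Δ1−h1·(2M1+M2)/6=-281/177
seg 2: a=-2, c=M2/2=326/177, d=(M3−M2)/(6·2)=-77/177, b=Δ2−h2·(2M2+M3)/6=10/177
seg 3: a=2, c=M3/2=-136/177, d=(M4−M3)/(6·3)=136/1593, b=Δ3−h3·(2M3+M4)/6=130/59
t_q=21/4 → seg 1, τ=9/4; S=5+-281/177·τ+-229/177·τ²+185/531·τ³=-4355/3776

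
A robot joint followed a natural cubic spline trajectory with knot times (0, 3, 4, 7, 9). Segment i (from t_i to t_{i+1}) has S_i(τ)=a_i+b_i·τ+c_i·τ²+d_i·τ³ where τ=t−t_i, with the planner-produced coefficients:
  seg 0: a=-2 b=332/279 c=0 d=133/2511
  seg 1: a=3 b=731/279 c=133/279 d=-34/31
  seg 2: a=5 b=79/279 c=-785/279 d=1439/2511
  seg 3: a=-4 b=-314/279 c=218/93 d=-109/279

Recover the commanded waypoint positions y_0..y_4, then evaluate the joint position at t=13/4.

y_0=-2 y_1=3 y_2=5 y_3=-4 y_4=0
S(13/4) = 10915/2976

y_0 = S_0(0) = a_0 = -2
y_1 = S_1(0) = a_1 = 3
y_2 = S_2(0) = a_2 = 5
y_3 = S_3(0) = a_3 = -4
y_4 = S_3(2) = 0
t_q=13/4 is in segment 1 (τ=1/4); S_1(τ)=10915/2976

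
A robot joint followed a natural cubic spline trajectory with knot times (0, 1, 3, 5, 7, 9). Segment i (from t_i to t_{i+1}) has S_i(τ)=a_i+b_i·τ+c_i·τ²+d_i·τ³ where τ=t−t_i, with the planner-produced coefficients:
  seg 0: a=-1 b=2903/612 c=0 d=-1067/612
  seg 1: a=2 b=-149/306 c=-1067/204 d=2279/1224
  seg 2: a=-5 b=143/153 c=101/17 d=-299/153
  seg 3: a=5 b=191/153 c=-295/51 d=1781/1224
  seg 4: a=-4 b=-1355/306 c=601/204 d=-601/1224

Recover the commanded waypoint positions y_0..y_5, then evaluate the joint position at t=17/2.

y_0=-1 y_1=2 y_2=-5 y_3=5 y_4=-4 y_5=-5
S(17/2) = -18509/3264

y_0 = S_0(0) = a_0 = -1
y_1 = S_1(0) = a_1 = 2
y_2 = S_2(0) = a_2 = -5
y_3 = S_3(0) = a_3 = 5
y_4 = S_4(0) = a_4 = -4
y_5 = S_4(2) = -5
t_q=17/2 is in segment 4 (τ=3/2); S_4(τ)=-18509/3264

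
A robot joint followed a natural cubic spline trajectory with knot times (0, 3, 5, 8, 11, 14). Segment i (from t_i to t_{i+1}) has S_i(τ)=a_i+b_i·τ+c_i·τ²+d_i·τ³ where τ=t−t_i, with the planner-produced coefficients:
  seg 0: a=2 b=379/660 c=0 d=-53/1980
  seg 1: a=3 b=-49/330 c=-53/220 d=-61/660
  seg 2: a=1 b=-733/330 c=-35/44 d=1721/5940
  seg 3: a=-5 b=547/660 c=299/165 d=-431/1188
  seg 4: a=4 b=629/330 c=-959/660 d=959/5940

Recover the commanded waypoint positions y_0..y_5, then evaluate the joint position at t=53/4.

y_0 = S_0(0) = a_0 = 2
y_1 = S_1(0) = a_1 = 3
y_2 = S_2(0) = a_2 = 1
y_3 = S_3(0) = a_3 = -5
y_4 = S_4(0) = a_4 = 4
y_5 = S_4(3) = 1
t_q=53/4 is in segment 4 (τ=9/4); S_4(τ)=7805/2816

y_0=2 y_1=3 y_2=1 y_3=-5 y_4=4 y_5=1
S(53/4) = 7805/2816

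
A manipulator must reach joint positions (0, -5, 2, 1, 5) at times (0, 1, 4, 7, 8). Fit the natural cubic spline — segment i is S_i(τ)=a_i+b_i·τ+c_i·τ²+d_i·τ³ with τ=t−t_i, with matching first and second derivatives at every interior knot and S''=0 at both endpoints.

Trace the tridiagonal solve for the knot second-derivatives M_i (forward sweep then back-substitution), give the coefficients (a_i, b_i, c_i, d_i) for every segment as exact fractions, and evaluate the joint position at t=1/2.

Δ: Δ0=-5, Δ1=7/3, Δ2=-1/3, Δ3=4
row 1: diag=8, rhs=44; c'=3/8, d'=11/2
row 2: denom=12−3·3/8=87/8; d'=(-16−3·11/2)/(87/8)=-260/87
row 3: denom=8−3·8/29=208/29; d'=(26−3·-260/87)/(208/29)=39/8
back: M3=39/8
back: M2=-260/87−8/29·39/8=-13/3
back: M1=11/2−3/8·-13/3=57/8
M: M0=0, M1=57/8, M2=-13/3, M3=39/8, M4=0
seg 0: a=0, c=M0/2=0, d=(M1−M0)/(6·1)=19/16, b=Δ0−h0·(2M0+M1)/6=-99/16
seg 1: a=-5, c=M1/2=57/16, d=(M2−M1)/(6·3)=-275/432, b=Δ1−h1·(2M1+M2)/6=-21/8
seg 2: a=2, c=M2/2=-13/6, d=(M3−M2)/(6·3)=221/432, b=Δ2−h2·(2M2+M3)/6=25/16
seg 3: a=1, c=M3/2=39/16, d=(M4−M3)/(6·1)=-13/16, b=Δ3−h3·(2M3+M4)/6=19/8
t_q=1/2 → seg 0, τ=1/2; S=0+-99/16·τ+0·τ²+19/16·τ³=-377/128

  seg 0: a=0 b=-99/16 c=0 d=19/16
  seg 1: a=-5 b=-21/8 c=57/16 d=-275/432
  seg 2: a=2 b=25/16 c=-13/6 d=221/432
  seg 3: a=1 b=19/8 c=39/16 d=-13/16
S(1/2) = -377/128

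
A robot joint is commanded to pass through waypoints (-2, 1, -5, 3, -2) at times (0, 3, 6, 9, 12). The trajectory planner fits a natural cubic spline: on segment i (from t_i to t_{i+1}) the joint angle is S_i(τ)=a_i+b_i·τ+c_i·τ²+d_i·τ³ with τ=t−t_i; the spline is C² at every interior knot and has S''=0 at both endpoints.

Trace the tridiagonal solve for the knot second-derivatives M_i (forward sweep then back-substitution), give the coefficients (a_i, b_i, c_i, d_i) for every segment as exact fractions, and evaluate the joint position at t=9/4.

  seg 0: a=-2 b=31/14 c=0 d=-17/126
  seg 1: a=1 b=-10/7 c=-17/14 d=43/126
  seg 2: a=-5 b=1/2 c=13/7 d=-143/378
  seg 3: a=3 b=10/7 c=-65/42 d=65/378
S(9/4) = 185/128

Δ: Δ0=1, Δ1=-2, Δ2=8/3, Δ3=-5/3
row 1: diag=12, rhs=-18; c'=1/4, d'=-3/2
row 2: denom=12−3·1/4=45/4; d'=(28−3·-3/2)/(45/4)=26/9
row 3: denom=12−3·4/15=56/5; d'=(-26−3·26/9)/(56/5)=-65/21
back: M3=-65/21
back: M2=26/9−4/15·-65/21=26/7
back: M1=-3/2−1/4·26/7=-17/7
M: M0=0, M1=-17/7, M2=26/7, M3=-65/21, M4=0
seg 0: a=-2, c=M0/2=0, d=(M1−M0)/(6·3)=-17/126, b=Δ0−h0·(2M0+M1)/6=31/14
seg 1: a=1, c=M1/2=-17/14, d=(M2−M1)/(6·3)=43/126, b=Δ1−h1·(2M1+M2)/6=-10/7
seg 2: a=-5, c=M2/2=13/7, d=(M3−M2)/(6·3)=-143/378, b=Δ2−h2·(2M2+M3)/6=1/2
seg 3: a=3, c=M3/2=-65/42, d=(M4−M3)/(6·3)=65/378, b=Δ3−h3·(2M3+M4)/6=10/7
t_q=9/4 → seg 0, τ=9/4; S=-2+31/14·τ+0·τ²+-17/126·τ³=185/128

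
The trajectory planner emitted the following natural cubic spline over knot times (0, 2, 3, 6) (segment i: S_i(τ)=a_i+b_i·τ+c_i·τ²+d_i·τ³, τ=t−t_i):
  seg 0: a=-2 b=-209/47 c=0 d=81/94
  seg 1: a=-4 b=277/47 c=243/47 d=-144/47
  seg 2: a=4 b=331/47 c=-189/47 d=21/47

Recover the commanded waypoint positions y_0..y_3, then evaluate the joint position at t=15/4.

y_0=-2 y_1=-4 y_2=4 y_3=1
S(15/4) = 21683/3008

y_0 = S_0(0) = a_0 = -2
y_1 = S_1(0) = a_1 = -4
y_2 = S_2(0) = a_2 = 4
y_3 = S_2(3) = 1
t_q=15/4 is in segment 2 (τ=3/4); S_2(τ)=21683/3008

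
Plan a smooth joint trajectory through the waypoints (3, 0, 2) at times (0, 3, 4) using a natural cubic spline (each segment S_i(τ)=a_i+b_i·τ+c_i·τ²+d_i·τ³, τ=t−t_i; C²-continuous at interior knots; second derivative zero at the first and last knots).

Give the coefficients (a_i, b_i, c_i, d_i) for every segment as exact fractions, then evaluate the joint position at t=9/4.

  seg 0: a=3 b=-17/8 c=0 d=1/8
  seg 1: a=0 b=5/4 c=9/8 d=-3/8
S(9/4) = -183/512

Δ: Δ0=-1, Δ1=2
row 1: diag=8, rhs=18; c'=1/8, d'=9/4
back: M1=9/4
M: M0=0, M1=9/4, M2=0
seg 0: a=3, c=M0/2=0, d=(M1−M0)/(6·3)=1/8, b=Δ0−h0·(2M0+M1)/6=-17/8
seg 1: a=0, c=M1/2=9/8, d=(M2−M1)/(6·1)=-3/8, b=Δ1−h1·(2M1+M2)/6=5/4
t_q=9/4 → seg 0, τ=9/4; S=3+-17/8·τ+0·τ²+1/8·τ³=-183/512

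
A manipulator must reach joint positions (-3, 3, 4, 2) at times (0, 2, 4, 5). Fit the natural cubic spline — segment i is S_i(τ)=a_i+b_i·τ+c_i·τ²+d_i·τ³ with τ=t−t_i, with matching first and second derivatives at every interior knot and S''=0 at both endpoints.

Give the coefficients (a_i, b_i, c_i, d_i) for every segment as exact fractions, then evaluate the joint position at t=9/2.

Δ: Δ0=3, Δ1=1/2, Δ2=-2
row 1: diag=8, rhs=-15; c'=1/4, d'=-15/8
row 2: denom=6−2·1/4=11/2; d'=(-15−2·-15/8)/(11/2)=-45/22
back: M2=-45/22
back: M1=-15/8−1/4·-45/22=-15/11
M: M0=0, M1=-15/11, M2=-45/22, M3=0
seg 0: a=-3, c=M0/2=0, d=(M1−M0)/(6·2)=-5/44, b=Δ0−h0·(2M0+M1)/6=38/11
seg 1: a=3, c=M1/2=-15/22, d=(M2−M1)/(6·2)=-5/88, b=Δ1−h1·(2M1+M2)/6=23/11
seg 2: a=4, c=M2/2=-45/44, d=(M3−M2)/(6·1)=15/44, b=Δ2−h2·(2M2+M3)/6=-29/22
t_q=9/2 → seg 2, τ=1/2; S=4+-29/22·τ+-45/44·τ²+15/44·τ³=1101/352

  seg 0: a=-3 b=38/11 c=0 d=-5/44
  seg 1: a=3 b=23/11 c=-15/22 d=-5/88
  seg 2: a=4 b=-29/22 c=-45/44 d=15/44
S(9/2) = 1101/352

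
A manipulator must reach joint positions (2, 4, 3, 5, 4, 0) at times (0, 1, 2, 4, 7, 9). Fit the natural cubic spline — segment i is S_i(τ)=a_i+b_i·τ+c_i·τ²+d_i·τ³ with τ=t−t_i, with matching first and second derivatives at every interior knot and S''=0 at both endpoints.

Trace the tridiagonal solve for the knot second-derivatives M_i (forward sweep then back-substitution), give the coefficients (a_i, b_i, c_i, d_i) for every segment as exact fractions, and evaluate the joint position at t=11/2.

Δ: Δ0=2, Δ1=-1, Δ2=1, Δ3=-1/3, Δ4=-2
row 1: diag=4, rhs=-18; c'=1/4, d'=-9/2
row 2: denom=6−1·1/4=23/4; d'=(12−1·-9/2)/(23/4)=66/23
row 3: denom=10−2·8/23=214/23; d'=(-8−2·66/23)/(214/23)=-158/107
row 4: denom=10−3·69/214=1933/214; d'=(-10−3·-158/107)/(1933/214)=-1192/1933
back: M4=-1192/1933
back: M3=-158/107−69/214·-1192/1933=-2470/1933
back: M2=66/23−8/23·-2470/1933=6406/1933
back: M1=-9/2−1/4·6406/1933=-10300/1933
M: M0=0, M1=-10300/1933, M2=6406/1933, M3=-2470/1933, M4=-1192/1933, M5=0
seg 0: a=2, c=M0/2=0, d=(M1−M0)/(6·1)=-5150/5799, b=Δ0−h0·(2M0+M1)/6=16748/5799
seg 1: a=4, c=M1/2=-5150/1933, d=(M2−M1)/(6·1)=8353/5799, b=Δ1−h1·(2M1+M2)/6=1298/5799
seg 2: a=3, c=M2/2=3203/1933, d=(M3−M2)/(6·2)=-2219/5799, b=Δ2−h2·(2M2+M3)/6=-4543/5799
seg 3: a=5, c=M3/2=-1235/1933, d=(M4−M3)/(6·3)=71/1933, b=Δ3−h3·(2M3+M4)/6=7265/5799
seg 4: a=4, c=M4/2=-596/1933, d=(M5−M4)/(6·2)=298/5799, b=Δ4−h4·(2M4+M5)/6=-9214/5799
t_q=11/2 → seg 3, τ=3/2; S=5+7265/5799·τ+-1235/1933·τ²+71/1933·τ³=86067/15464

  seg 0: a=2 b=16748/5799 c=0 d=-5150/5799
  seg 1: a=4 b=1298/5799 c=-5150/1933 d=8353/5799
  seg 2: a=3 b=-4543/5799 c=3203/1933 d=-2219/5799
  seg 3: a=5 b=7265/5799 c=-1235/1933 d=71/1933
  seg 4: a=4 b=-9214/5799 c=-596/1933 d=298/5799
S(11/2) = 86067/15464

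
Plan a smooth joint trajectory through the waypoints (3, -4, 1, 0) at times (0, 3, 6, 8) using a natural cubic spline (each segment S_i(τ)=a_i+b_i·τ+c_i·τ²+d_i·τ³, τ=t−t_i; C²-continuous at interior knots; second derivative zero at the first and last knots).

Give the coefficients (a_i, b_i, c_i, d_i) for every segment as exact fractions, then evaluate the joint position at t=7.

  seg 0: a=3 b=-797/222 c=0 d=31/222
  seg 1: a=-4 b=20/111 c=93/74 d=-169/666
  seg 2: a=1 b=193/222 c=-38/37 d=19/111
S(7) = 75/74

Δ: Δ0=-7/3, Δ1=5/3, Δ2=-1/2
row 1: diag=12, rhs=24; c'=1/4, d'=2
row 2: denom=10−3·1/4=37/4; d'=(-13−3·2)/(37/4)=-76/37
back: M2=-76/37
back: M1=2−1/4·-76/37=93/37
M: M0=0, M1=93/37, M2=-76/37, M3=0
seg 0: a=3, c=M0/2=0, d=(M1−M0)/(6·3)=31/222, b=Δ0−h0·(2M0+M1)/6=-797/222
seg 1: a=-4, c=M1/2=93/74, d=(M2−M1)/(6·3)=-169/666, b=Δ1−h1·(2M1+M2)/6=20/111
seg 2: a=1, c=M2/2=-38/37, d=(M3−M2)/(6·2)=19/111, b=Δ2−h2·(2M2+M3)/6=193/222
t_q=7 → seg 2, τ=1; S=1+193/222·τ+-38/37·τ²+19/111·τ³=75/74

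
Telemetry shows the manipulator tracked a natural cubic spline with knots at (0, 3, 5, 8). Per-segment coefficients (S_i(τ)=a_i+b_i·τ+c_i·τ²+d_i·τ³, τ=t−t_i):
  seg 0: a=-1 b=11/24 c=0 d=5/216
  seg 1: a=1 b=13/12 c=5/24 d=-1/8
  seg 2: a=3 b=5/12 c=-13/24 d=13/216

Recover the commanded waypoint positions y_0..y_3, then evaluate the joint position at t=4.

y_0 = S_0(0) = a_0 = -1
y_1 = S_1(0) = a_1 = 1
y_2 = S_2(0) = a_2 = 3
y_3 = S_2(3) = 1
t_q=4 is in segment 1 (τ=1); S_1(τ)=13/6

y_0=-1 y_1=1 y_2=3 y_3=1
S(4) = 13/6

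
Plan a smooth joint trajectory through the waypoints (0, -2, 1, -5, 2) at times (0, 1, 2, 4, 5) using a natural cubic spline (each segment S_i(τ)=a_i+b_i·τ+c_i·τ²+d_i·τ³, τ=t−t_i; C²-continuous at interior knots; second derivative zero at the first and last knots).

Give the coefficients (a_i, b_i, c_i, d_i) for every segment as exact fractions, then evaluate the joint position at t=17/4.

Δ: Δ0=-2, Δ1=3, Δ2=-3, Δ3=7
row 1: diag=4, rhs=30; c'=1/4, d'=15/2
row 2: denom=6−1·1/4=23/4; d'=(-36−1·15/2)/(23/4)=-174/23
row 3: denom=6−2·8/23=122/23; d'=(60−2·-174/23)/(122/23)=864/61
back: M3=864/61
back: M2=-174/23−8/23·864/61=-762/61
back: M1=15/2−1/4·-762/61=648/61
M: M0=0, M1=648/61, M2=-762/61, M3=864/61, M4=0
seg 0: a=0, c=M0/2=0, d=(M1−M0)/(6·1)=108/61, b=Δ0−h0·(2M0+M1)/6=-230/61
seg 1: a=-2, c=M1/2=324/61, d=(M2−M1)/(6·1)=-235/61, b=Δ1−h1·(2M1+M2)/6=94/61
seg 2: a=1, c=M2/2=-381/61, d=(M3−M2)/(6·2)=271/122, b=Δ2−h2·(2M2+M3)/6=37/61
seg 3: a=-5, c=M3/2=432/61, d=(M4−M3)/(6·1)=-144/61, b=Δ3−h3·(2M3+M4)/6=139/61
t_q=17/4 → seg 3, τ=1/4; S=-5+139/61·τ+432/61·τ²+-144/61·τ³=-491/122

  seg 0: a=0 b=-230/61 c=0 d=108/61
  seg 1: a=-2 b=94/61 c=324/61 d=-235/61
  seg 2: a=1 b=37/61 c=-381/61 d=271/122
  seg 3: a=-5 b=139/61 c=432/61 d=-144/61
S(17/4) = -491/122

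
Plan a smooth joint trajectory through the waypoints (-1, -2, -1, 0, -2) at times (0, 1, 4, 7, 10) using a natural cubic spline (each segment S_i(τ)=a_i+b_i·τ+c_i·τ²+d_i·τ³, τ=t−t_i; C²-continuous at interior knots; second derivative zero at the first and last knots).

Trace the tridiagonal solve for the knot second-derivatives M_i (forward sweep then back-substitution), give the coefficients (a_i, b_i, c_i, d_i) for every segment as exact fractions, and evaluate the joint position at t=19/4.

Δ: Δ0=-1, Δ1=1/3, Δ2=1/3, Δ3=-2/3
row 1: diag=8, rhs=8; c'=3/8, d'=1
row 2: denom=12−3·3/8=87/8; d'=(0−3·1)/(87/8)=-8/29
row 3: denom=12−3·8/29=324/29; d'=(-6−3·-8/29)/(324/29)=-25/54
back: M3=-25/54
back: M2=-8/29−8/29·-25/54=-4/27
back: M1=1−3/8·-4/27=19/18
M: M0=0, M1=19/18, M2=-4/27, M3=-25/54, M4=0
seg 0: a=-1, c=M0/2=0, d=(M1−M0)/(6·1)=19/108, b=Δ0−h0·(2M0+M1)/6=-127/108
seg 1: a=-2, c=M1/2=19/36, d=(M2−M1)/(6·3)=-65/972, b=Δ1−h1·(2M1+M2)/6=-35/54
seg 2: a=-1, c=M2/2=-2/27, d=(M3−M2)/(6·3)=-17/972, b=Δ2−h2·(2M2+M3)/6=77/108
seg 3: a=0, c=M3/2=-25/108, d=(M4−M3)/(6·3)=25/972, b=Δ3−h3·(2M3+M4)/6=-11/54
t_q=19/4 → seg 2, τ=3/4; S=-1+77/108·τ+-2/27·τ²+-17/972·τ³=-395/768

  seg 0: a=-1 b=-127/108 c=0 d=19/108
  seg 1: a=-2 b=-35/54 c=19/36 d=-65/972
  seg 2: a=-1 b=77/108 c=-2/27 d=-17/972
  seg 3: a=0 b=-11/54 c=-25/108 d=25/972
S(19/4) = -395/768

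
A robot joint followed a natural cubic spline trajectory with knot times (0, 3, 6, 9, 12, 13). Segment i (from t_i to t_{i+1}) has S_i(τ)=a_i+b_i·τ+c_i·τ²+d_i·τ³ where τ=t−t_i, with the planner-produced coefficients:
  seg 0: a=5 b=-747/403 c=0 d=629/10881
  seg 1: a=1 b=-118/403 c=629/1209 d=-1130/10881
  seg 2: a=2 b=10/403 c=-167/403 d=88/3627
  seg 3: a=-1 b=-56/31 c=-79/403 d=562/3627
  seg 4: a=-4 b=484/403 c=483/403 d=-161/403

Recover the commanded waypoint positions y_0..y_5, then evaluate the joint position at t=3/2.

y_0=5 y_1=1 y_2=2 y_3=-1 y_4=-4 y_5=-2
S(3/2) = 7785/3224

y_0 = S_0(0) = a_0 = 5
y_1 = S_1(0) = a_1 = 1
y_2 = S_2(0) = a_2 = 2
y_3 = S_3(0) = a_3 = -1
y_4 = S_4(0) = a_4 = -4
y_5 = S_4(1) = -2
t_q=3/2 is in segment 0 (τ=3/2); S_0(τ)=7785/3224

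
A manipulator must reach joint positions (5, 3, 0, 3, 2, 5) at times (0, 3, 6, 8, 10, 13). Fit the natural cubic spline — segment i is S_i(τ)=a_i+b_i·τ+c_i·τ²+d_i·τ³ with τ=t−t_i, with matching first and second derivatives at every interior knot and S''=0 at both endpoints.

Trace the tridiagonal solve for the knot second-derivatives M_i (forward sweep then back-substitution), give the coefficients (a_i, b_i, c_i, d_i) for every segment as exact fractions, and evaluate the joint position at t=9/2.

Δ: Δ0=-2/3, Δ1=-1, Δ2=3/2, Δ3=-1/2, Δ4=1
row 1: diag=12, rhs=-2; c'=1/4, d'=-1/6
row 2: denom=10−3·1/4=37/4; d'=(15−3·-1/6)/(37/4)=62/37
row 3: denom=8−2·8/37=280/37; d'=(-12−2·62/37)/(280/37)=-71/35
row 4: denom=10−2·37/140=663/70; d'=(9−2·-71/35)/(663/70)=914/663
back: M4=914/663
back: M3=-71/35−37/140·914/663=-3173/1326
back: M2=62/37−8/37·-3173/1326=1454/663
back: M1=-1/6−1/4·1454/663=-158/221
M: M0=0, M1=-158/221, M2=1454/663, M3=-3173/1326, M4=914/663, M5=0
seg 0: a=5, c=M0/2=0, d=(M1−M0)/(6·3)=-79/1989, b=Δ0−h0·(2M0+M1)/6=-205/663
seg 1: a=3, c=M1/2=-79/221, d=(M2−M1)/(6·3)=964/5967, b=Δ1−h1·(2M1+M2)/6=-916/663
seg 2: a=0, c=M2/2=727/663, d=(M3−M2)/(6·2)=-2027/5304, b=Δ2−h2·(2M2+M3)/6=554/663
seg 3: a=3, c=M3/2=-3173/2652, d=(M4−M3)/(6·2)=1667/5304, b=Δ3−h3·(2M3+M4)/6=281/442
seg 4: a=2, c=M4/2=457/663, d=(M5−M4)/(6·3)=-457/5967, b=Δ4−h4·(2M4+M5)/6=-251/663
t_q=9/2 → seg 1, τ=3/2; S=3+-916/663·τ+-79/221·τ²+964/5967·τ³=591/884

  seg 0: a=5 b=-205/663 c=0 d=-79/1989
  seg 1: a=3 b=-916/663 c=-79/221 d=964/5967
  seg 2: a=0 b=554/663 c=727/663 d=-2027/5304
  seg 3: a=3 b=281/442 c=-3173/2652 d=1667/5304
  seg 4: a=2 b=-251/663 c=457/663 d=-457/5967
S(9/2) = 591/884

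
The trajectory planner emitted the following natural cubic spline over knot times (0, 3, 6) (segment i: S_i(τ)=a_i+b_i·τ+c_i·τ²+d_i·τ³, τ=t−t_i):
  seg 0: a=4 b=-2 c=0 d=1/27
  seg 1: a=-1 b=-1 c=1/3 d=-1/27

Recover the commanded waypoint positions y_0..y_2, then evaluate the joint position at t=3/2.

y_0 = S_0(0) = a_0 = 4
y_1 = S_1(0) = a_1 = -1
y_2 = S_1(3) = -2
t_q=3/2 is in segment 0 (τ=3/2); S_0(τ)=9/8

y_0=4 y_1=-1 y_2=-2
S(3/2) = 9/8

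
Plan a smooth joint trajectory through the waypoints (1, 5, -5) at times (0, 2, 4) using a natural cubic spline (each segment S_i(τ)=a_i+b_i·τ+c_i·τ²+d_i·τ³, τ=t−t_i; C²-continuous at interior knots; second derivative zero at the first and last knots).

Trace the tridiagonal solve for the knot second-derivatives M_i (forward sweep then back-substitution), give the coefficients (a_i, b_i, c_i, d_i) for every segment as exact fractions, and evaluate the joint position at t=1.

  seg 0: a=1 b=15/4 c=0 d=-7/16
  seg 1: a=5 b=-3/2 c=-21/8 d=7/16
S(1) = 69/16

Δ: Δ0=2, Δ1=-5
row 1: diag=8, rhs=-42; c'=1/4, d'=-21/4
back: M1=-21/4
M: M0=0, M1=-21/4, M2=0
seg 0: a=1, c=M0/2=0, d=(M1−M0)/(6·2)=-7/16, b=Δ0−h0·(2M0+M1)/6=15/4
seg 1: a=5, c=M1/2=-21/8, d=(M2−M1)/(6·2)=7/16, b=Δ1−h1·(2M1+M2)/6=-3/2
t_q=1 → seg 0, τ=1; S=1+15/4·τ+0·τ²+-7/16·τ³=69/16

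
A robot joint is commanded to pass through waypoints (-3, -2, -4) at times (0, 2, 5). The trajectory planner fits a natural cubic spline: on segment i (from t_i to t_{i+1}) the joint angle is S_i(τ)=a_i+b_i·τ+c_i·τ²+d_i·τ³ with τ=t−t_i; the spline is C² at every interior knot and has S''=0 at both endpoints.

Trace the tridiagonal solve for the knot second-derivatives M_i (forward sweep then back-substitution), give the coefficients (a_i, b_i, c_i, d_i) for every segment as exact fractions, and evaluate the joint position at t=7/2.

  seg 0: a=-3 b=11/15 c=0 d=-7/120
  seg 1: a=-2 b=1/30 c=-7/20 d=7/180
S(7/2) = -417/160

Δ: Δ0=1/2, Δ1=-2/3
row 1: diag=10, rhs=-7; c'=3/10, d'=-7/10
back: M1=-7/10
M: M0=0, M1=-7/10, M2=0
seg 0: a=-3, c=M0/2=0, d=(M1−M0)/(6·2)=-7/120, b=Δ0−h0·(2M0+M1)/6=11/15
seg 1: a=-2, c=M1/2=-7/20, d=(M2−M1)/(6·3)=7/180, b=Δ1−h1·(2M1+M2)/6=1/30
t_q=7/2 → seg 1, τ=3/2; S=-2+1/30·τ+-7/20·τ²+7/180·τ³=-417/160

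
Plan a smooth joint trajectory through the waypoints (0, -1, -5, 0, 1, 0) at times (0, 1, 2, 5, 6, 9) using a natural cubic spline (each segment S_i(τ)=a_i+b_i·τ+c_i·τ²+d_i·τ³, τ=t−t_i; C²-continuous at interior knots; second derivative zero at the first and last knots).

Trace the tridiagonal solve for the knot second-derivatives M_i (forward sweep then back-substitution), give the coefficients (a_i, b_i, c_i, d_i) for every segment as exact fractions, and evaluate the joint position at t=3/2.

Δ: Δ0=-1, Δ1=-4, Δ2=5/3, Δ3=1, Δ4=-1/3
row 1: diag=4, rhs=-18; c'=1/4, d'=-9/2
row 2: denom=8−1·1/4=31/4; d'=(34−1·-9/2)/(31/4)=154/31
row 3: denom=8−3·12/31=212/31; d'=(-4−3·154/31)/(212/31)=-293/106
row 4: denom=8−1·31/212=1665/212; d'=(-8−1·-293/106)/(1665/212)=-2/3
back: M4=-2/3
back: M3=-293/106−31/212·-2/3=-8/3
back: M2=154/31−12/31·-8/3=6
back: M1=-9/2−1/4·6=-6
M: M0=0, M1=-6, M2=6, M3=-8/3, M4=-2/3, M5=0
seg 0: a=0, c=M0/2=0, d=(M1−M0)/(6·1)=-1, b=Δ0−h0·(2M0+M1)/6=0
seg 1: a=-1, c=M1/2=-3, d=(M2−M1)/(6·1)=2, b=Δ1−h1·(2M1+M2)/6=-3
seg 2: a=-5, c=M2/2=3, d=(M3−M2)/(6·3)=-13/27, b=Δ2−h2·(2M2+M3)/6=-3
seg 3: a=0, c=M3/2=-4/3, d=(M4−M3)/(6·1)=1/3, b=Δ3−h3·(2M3+M4)/6=2
seg 4: a=1, c=M4/2=-1/3, d=(M5−M4)/(6·3)=1/27, b=Δ4−h4·(2M4+M5)/6=1/3
t_q=3/2 → seg 1, τ=1/2; S=-1+-3·τ+-3·τ²+2·τ³=-3

  seg 0: a=0 b=0 c=0 d=-1
  seg 1: a=-1 b=-3 c=-3 d=2
  seg 2: a=-5 b=-3 c=3 d=-13/27
  seg 3: a=0 b=2 c=-4/3 d=1/3
  seg 4: a=1 b=1/3 c=-1/3 d=1/27
S(3/2) = -3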